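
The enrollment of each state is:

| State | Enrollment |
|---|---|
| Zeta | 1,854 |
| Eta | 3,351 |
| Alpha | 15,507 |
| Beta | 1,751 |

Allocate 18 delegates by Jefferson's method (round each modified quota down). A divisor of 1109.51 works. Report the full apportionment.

Zeta: 1, Eta: 3, Alpha: 13, Beta: 1

With modified divisor 1109.51: modified quotas Zeta 1.671, Eta 3.020, Alpha 13.976, Beta 1.578.
Rounding down: Zeta 1, Eta 3, Alpha 13, Beta 1 (total 18).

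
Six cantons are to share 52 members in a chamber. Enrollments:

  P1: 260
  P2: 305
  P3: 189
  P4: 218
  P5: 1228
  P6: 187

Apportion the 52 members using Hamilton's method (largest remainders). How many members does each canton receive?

Standard divisor: 2387 ÷ 52 ≈ 45.904.
Standard quotas: P1 5.664, P2 6.644, P3 4.117, P4 4.749, P5 26.752, P6 4.074.
Lower quotas: P1 5, P2 6, P3 4, P4 4, P5 26, P6 4 (sum 49, leaving 3 seats).
Remainders in descending order: P5 0.752, P4 0.749, P1 0.664, P2 0.644, P3 0.117, P6 0.074.
The surplus seats go to P5, P4, P1.

P1 6; P2 6; P3 4; P4 5; P5 27; P6 4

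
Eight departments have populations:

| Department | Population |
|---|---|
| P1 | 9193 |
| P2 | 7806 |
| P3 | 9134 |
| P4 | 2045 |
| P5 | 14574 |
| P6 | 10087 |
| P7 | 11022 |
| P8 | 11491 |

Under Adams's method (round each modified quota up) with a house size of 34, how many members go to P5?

Standard divisor 75352/34 ≈ 2216.235; standard quotas: P1 4.148, P2 3.522, P3 4.121, P4 0.923, P5 6.576, P6 4.551, P7 4.973, P8 5.185.
Rounding up gives 5, 4, 5, 1, 7, 5, 5, 6 = 38 seats, so the divisor must be adjusted.
With modified divisor 2500: modified quotas P1 3.677, P2 3.122, P3 3.654, P4 0.818, P5 5.830, P6 4.035, P7 4.409, P8 4.596.
Rounding up: P1 4, P2 4, P3 4, P4 1, P5 6, P6 5, P7 5, P8 5 (total 34).
P5 receives 6.

6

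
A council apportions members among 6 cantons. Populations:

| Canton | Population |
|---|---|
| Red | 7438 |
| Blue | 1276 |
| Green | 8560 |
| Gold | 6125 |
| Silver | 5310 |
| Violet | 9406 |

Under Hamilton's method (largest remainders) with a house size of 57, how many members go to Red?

11

The standard divisor is 38115/57 ≈ 668.684.
Standard quotas: Red 11.1233, Blue 1.9082, Green 12.8013, Gold 9.1598, Silver 7.9410, Violet 14.0664.
Lower quotas: Red 11, Blue 1, Green 12, Gold 9, Silver 7, Violet 14 (sum 54, leaving 3 seats).
Remainders in descending order: Silver 0.9410, Blue 0.9082, Green 0.8013, Gold 0.1598, Red 0.1233, Violet 0.0664.
The surplus seats go to Silver, Blue, Green.
Red receives 11.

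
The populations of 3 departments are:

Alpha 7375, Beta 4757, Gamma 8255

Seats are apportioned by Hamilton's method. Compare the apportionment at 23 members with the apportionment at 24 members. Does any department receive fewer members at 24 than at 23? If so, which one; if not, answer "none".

At 23 seats: Alpha 8, Beta 6, Gamma 9.
At 24 seats: Alpha 9, Beta 5, Gamma 10.
Beta drops from 6 to 5.

Beta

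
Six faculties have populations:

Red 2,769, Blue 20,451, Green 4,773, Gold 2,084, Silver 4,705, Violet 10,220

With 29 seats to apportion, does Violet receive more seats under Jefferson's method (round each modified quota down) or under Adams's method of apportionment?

Jefferson: Red 1, Blue 14, Green 3, Gold 1, Silver 3, Violet 7.
Adams: Red 2, Blue 13, Green 3, Gold 2, Silver 3, Violet 6.
Violet gets 7 under Jefferson and 6 under Adams.

Jefferson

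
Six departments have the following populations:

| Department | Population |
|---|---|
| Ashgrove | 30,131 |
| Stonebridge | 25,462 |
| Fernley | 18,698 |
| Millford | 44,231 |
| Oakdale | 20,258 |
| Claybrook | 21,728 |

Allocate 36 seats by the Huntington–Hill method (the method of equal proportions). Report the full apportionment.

Ashgrove 7, Stonebridge 6, Fernley 4, Millford 10, Oakdale 4, Claybrook 5

With divisor 4589: modified quotas Ashgrove 6.566, Stonebridge 5.548, Fernley 4.075, Millford 9.638, Oakdale 4.414, Claybrook 4.735.
Geometric-mean thresholds: Ashgrove √(6·7)=6.481, Stonebridge √(5·6)=5.477, Fernley √(4·5)=4.472, Millford √(9·10)=9.487, Oakdale √(4·5)=4.472, Claybrook √(4·5)=4.472.
Each quota rounded against its threshold gives Ashgrove 7, Stonebridge 6, Fernley 4, Millford 10, Oakdale 4, Claybrook 5 (total 36).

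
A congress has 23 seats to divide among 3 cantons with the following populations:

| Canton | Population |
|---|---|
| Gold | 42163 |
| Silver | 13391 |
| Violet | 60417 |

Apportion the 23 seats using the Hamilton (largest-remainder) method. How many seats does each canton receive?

Gold=8, Silver=3, Violet=12

Total 115971; standard divisor 115971/23 ≈ 5042.217.
Standard quotas: Gold 8.3620, Silver 2.6558, Violet 11.9822.
Lower quotas: Gold 8, Silver 2, Violet 11 (sum 21, leaving 2 seats).
Remainders in descending order: Violet 0.9822, Silver 0.6558, Gold 0.3620.
Largest remainders: Violet, Silver receive the extra seats.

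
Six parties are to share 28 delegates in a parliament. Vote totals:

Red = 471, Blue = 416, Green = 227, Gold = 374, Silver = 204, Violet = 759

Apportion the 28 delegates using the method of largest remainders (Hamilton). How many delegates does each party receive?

Standard divisor: 2451 ÷ 28 ≈ 87.536.
Standard quotas: Red 5.381, Blue 4.752, Green 2.593, Gold 4.273, Silver 2.330, Violet 8.671.
Lower quotas: Red 5, Blue 4, Green 2, Gold 4, Silver 2, Violet 8 (sum 25, leaving 3 seats).
Remainders in descending order: Blue 0.752, Violet 0.671, Green 0.593, Red 0.381, Silver 0.330, Gold 0.273.
The surplus seats go to Blue, Violet, Green.

Red 5, Blue 5, Green 3, Gold 4, Silver 2, Violet 9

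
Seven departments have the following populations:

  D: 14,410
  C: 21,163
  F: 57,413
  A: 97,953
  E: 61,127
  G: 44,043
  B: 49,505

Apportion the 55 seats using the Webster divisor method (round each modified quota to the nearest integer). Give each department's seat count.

D 2; C 3; F 9; A 16; E 10; G 7; B 8

Standard divisor 345614/55 ≈ 6283.891; standard quotas: D 2.293, C 3.368, F 9.137, A 15.588, E 9.728, G 7.009, B 7.878.
Rounding to the nearest integer gives D 2, C 3, F 9, A 16, E 10, G 7, B 8 — total 55, matching the house size, so no adjustment is needed.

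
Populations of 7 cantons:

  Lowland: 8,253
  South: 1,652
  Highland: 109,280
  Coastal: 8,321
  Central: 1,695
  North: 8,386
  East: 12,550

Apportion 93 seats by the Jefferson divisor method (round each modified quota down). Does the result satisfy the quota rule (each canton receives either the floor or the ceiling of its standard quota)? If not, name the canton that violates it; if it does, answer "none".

Standard quotas: Lowland 5.112, South 1.023, Highland 67.692, Coastal 5.154, Central 1.050, North 5.195, East 7.774.
Jefferson allocation: Lowland 5, South 1, Highland 69, Coastal 5, Central 1, North 5, East 7.
Highland has quota 67.692 (lower 67, upper 68) but receives 69 — outside the quota interval.

Highland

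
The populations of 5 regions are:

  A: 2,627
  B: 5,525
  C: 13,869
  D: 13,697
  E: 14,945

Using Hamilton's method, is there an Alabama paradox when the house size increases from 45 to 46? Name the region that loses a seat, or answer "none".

At 45 seats: A 3, B 5, C 12, D 12, E 13.
At 46 seats: A 2, B 5, C 13, D 12, E 14.
A drops from 3 to 2.

A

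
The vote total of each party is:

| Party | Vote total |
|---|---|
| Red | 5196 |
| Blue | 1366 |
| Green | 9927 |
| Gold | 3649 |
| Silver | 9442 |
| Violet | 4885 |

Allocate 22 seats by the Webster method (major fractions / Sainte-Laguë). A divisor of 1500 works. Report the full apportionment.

With modified divisor 1500: modified quotas Red 3.464, Blue 0.911, Green 6.618, Gold 2.433, Silver 6.295, Violet 3.257.
Rounding to the nearest integer: Red 3, Blue 1, Green 7, Gold 2, Silver 6, Violet 3 (total 22).

Red 3, Blue 1, Green 7, Gold 2, Silver 6, Violet 3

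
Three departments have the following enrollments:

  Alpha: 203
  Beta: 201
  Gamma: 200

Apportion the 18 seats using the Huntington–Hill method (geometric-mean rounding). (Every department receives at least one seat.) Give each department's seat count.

Alpha 6, Beta 6, Gamma 6

With divisor 34: modified quotas Alpha 5.971, Beta 5.912, Gamma 5.882.
Geometric-mean thresholds: Alpha √(5·6)=5.477, Beta √(5·6)=5.477, Gamma √(5·6)=5.477.
Each quota rounded against its threshold gives Alpha 6, Beta 6, Gamma 6 (total 18).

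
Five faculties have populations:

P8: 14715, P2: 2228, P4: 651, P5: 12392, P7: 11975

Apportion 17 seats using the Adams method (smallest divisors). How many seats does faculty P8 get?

Standard divisor 41961/17 ≈ 2468.294; standard quotas: P8 5.962, P2 0.903, P4 0.264, P5 5.020, P7 4.852.
Rounding up gives 6, 1, 1, 6, 5 = 19 seats, so the divisor must be adjusted.
With modified divisor 2970: modified quotas P8 4.955, P2 0.750, P4 0.219, P5 4.172, P7 4.032.
Rounding up: P8 5, P2 1, P4 1, P5 5, P7 5 (total 17).
P8 receives 5.

5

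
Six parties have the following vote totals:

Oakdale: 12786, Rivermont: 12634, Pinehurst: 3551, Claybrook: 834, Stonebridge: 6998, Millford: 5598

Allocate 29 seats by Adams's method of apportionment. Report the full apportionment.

Standard divisor 42401/29 ≈ 1462.103; standard quotas: Oakdale 8.745, Rivermont 8.641, Pinehurst 2.429, Claybrook 0.570, Stonebridge 4.786, Millford 3.829.
Rounding up gives 9, 9, 3, 1, 5, 4 = 31 seats, so the divisor must be adjusted.
With modified divisor 1700: modified quotas Oakdale 7.521, Rivermont 7.432, Pinehurst 2.089, Claybrook 0.491, Stonebridge 4.116, Millford 3.293.
Rounding up: Oakdale 8, Rivermont 8, Pinehurst 3, Claybrook 1, Stonebridge 5, Millford 4 (total 29).

Oakdale 8, Rivermont 8, Pinehurst 3, Claybrook 1, Stonebridge 5, Millford 4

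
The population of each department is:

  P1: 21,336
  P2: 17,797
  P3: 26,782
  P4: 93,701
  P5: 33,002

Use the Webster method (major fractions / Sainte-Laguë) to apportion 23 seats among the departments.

P1 3; P2 2; P3 3; P4 11; P5 4

Standard divisor 192618/23 ≈ 8374.696; standard quotas: P1 2.548, P2 2.125, P3 3.198, P4 11.189, P5 3.941.
Rounding to the nearest integer gives P1 3, P2 2, P3 3, P4 11, P5 4 — total 23, matching the house size, so no adjustment is needed.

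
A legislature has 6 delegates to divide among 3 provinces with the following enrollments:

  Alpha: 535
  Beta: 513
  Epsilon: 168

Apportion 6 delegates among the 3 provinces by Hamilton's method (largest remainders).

The standard divisor is 1216/6 ≈ 202.667.
Standard quotas: Alpha 2.640, Beta 2.531, Epsilon 0.829.
Lower quotas: Alpha 2, Beta 2, Epsilon 0 (sum 4, leaving 2 seats).
Remainders in descending order: Epsilon 0.829, Alpha 0.640, Beta 0.531.
Largest remainders: Epsilon, Alpha receive the extra seats.

Alpha: 3, Beta: 2, Epsilon: 1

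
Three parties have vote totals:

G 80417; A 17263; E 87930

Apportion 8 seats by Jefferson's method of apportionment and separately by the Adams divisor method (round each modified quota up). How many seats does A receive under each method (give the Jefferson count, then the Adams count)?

0 and 1

Jefferson: G 4, A 0, E 4.
Adams: G 3, A 1, E 4.
A gets 0 under Jefferson and 1 under Adams.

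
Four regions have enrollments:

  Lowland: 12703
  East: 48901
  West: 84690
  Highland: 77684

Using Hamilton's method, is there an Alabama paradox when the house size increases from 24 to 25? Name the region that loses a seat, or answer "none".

At 24 seats: Lowland 2, East 5, West 9, Highland 8.
At 25 seats: Lowland 1, East 6, West 9, Highland 9.
Lowland drops from 2 to 1.

Lowland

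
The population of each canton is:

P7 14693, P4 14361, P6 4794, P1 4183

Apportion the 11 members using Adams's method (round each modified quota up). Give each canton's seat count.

P7 4, P4 4, P6 2, P1 1

Standard divisor 38031/11 ≈ 3457.364; standard quotas: P7 4.250, P4 4.154, P6 1.387, P1 1.210.
Rounding up gives 5, 5, 2, 2 = 14 seats, so the divisor must be adjusted.
With modified divisor 4500: modified quotas P7 3.265, P4 3.191, P6 1.065, P1 0.930.
Rounding up: P7 4, P4 4, P6 2, P1 1 (total 11).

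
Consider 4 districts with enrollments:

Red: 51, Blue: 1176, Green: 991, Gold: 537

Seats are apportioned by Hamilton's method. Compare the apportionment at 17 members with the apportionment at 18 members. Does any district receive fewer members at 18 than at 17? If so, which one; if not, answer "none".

At 17 seats: Red 1, Blue 7, Green 6, Gold 3.
At 18 seats: Red 0, Blue 8, Green 6, Gold 4.
Red drops from 1 to 0.

Red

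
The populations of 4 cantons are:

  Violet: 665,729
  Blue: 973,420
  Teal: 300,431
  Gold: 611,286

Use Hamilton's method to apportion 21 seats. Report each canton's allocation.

The standard divisor is 2550866/21 ≈ 121469.81.
Standard quotas: Violet 5.4806, Blue 8.0137, Teal 2.4733, Gold 5.0324.
Lower quotas: Violet 5, Blue 8, Teal 2, Gold 5 (sum 20, leaving 1 seat).
Remainders in descending order: Violet 0.4806, Teal 0.4733, Gold 0.0324, Blue 0.0137.
Largest remainder: Violet receives the extra seat.

Violet 6, Blue 8, Teal 2, Gold 5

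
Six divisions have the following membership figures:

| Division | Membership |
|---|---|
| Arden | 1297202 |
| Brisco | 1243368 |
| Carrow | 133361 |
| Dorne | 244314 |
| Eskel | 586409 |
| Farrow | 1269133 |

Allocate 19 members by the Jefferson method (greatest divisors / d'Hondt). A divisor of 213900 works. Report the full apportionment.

Arden 6, Brisco 5, Carrow 0, Dorne 1, Eskel 2, Farrow 5

With modified divisor 213900: modified quotas Arden 6.065, Brisco 5.813, Carrow 0.623, Dorne 1.142, Eskel 2.742, Farrow 5.933.
Rounding down: Arden 6, Brisco 5, Carrow 0, Dorne 1, Eskel 2, Farrow 5 (total 19).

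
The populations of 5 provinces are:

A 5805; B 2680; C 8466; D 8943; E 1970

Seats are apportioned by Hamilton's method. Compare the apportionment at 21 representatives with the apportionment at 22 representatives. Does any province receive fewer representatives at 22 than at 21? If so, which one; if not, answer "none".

At 21 seats: A 4, B 2, C 6, D 7, E 2.
At 22 seats: A 5, B 2, C 7, D 7, E 1.
E drops from 2 to 1.

E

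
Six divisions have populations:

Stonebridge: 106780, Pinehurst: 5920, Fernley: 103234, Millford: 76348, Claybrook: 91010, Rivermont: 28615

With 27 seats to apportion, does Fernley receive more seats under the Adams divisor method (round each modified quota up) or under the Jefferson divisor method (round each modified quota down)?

Adams: Stonebridge 7, Pinehurst 1, Fernley 6, Millford 5, Claybrook 6, Rivermont 2.
Jefferson: Stonebridge 7, Pinehurst 0, Fernley 7, Millford 5, Claybrook 6, Rivermont 2.
Fernley gets 6 under Adams and 7 under Jefferson.

Jefferson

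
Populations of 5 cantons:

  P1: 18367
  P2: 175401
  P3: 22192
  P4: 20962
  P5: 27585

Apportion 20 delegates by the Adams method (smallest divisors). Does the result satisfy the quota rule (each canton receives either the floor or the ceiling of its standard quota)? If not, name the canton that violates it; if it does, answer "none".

P2

Standard quotas: P1 1.389, P2 13.262, P3 1.678, P4 1.585, P5 2.086.
Adams allocation: P1 2, P2 12, P3 2, P4 2, P5 2.
P2 has quota 13.262 (lower 13, upper 14) but receives 12 — outside the quota interval.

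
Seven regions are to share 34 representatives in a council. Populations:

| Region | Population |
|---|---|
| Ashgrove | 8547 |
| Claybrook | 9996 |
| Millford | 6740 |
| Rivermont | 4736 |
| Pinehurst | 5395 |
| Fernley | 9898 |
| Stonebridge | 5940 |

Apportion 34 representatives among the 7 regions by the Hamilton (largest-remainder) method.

The standard divisor is 51252/34 ≈ 1507.412.
Standard quotas: Ashgrove 5.6700, Claybrook 6.6312, Millford 4.4712, Rivermont 3.1418, Pinehurst 3.5790, Fernley 6.5662, Stonebridge 3.9405.
Lower quotas: Ashgrove 5, Claybrook 6, Millford 4, Rivermont 3, Pinehurst 3, Fernley 6, Stonebridge 3 (sum 30, leaving 4 seats).
Remainders in descending order: Stonebridge 0.9405, Ashgrove 0.6700, Claybrook 0.6312, Pinehurst 0.5790, Fernley 0.5662, Millford 0.4712, Rivermont 0.1418.
The surplus seats go to Stonebridge, Ashgrove, Claybrook, Pinehurst.

Ashgrove 6; Claybrook 7; Millford 4; Rivermont 3; Pinehurst 4; Fernley 6; Stonebridge 4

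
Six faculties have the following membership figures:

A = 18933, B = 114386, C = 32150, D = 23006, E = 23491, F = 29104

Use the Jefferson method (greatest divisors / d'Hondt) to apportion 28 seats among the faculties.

A 2, B 14, C 4, D 2, E 3, F 3

Standard divisor 241070/28 ≈ 8609.643; standard quotas: A 2.199, B 13.286, C 3.734, D 2.672, E 2.728, F 3.380.
Rounding down gives 2, 13, 3, 2, 2, 3 = 25 seats, so the divisor must be adjusted.
With modified divisor 7750: modified quotas A 2.443, B 14.759, C 4.148, D 2.969, E 3.031, F 3.755.
Rounding down: A 2, B 14, C 4, D 2, E 3, F 3 (total 28).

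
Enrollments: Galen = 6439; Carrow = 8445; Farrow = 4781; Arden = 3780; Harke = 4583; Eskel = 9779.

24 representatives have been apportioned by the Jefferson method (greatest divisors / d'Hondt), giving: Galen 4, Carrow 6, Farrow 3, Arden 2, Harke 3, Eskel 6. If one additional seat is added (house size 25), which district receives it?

Eskel

Priority for the next seat is population ÷ (current seats + 1).
Priorities: Galen 1287.800, Carrow 1206.429, Farrow 1195.250, Arden 1260.000, Harke 1145.750, Eskel 1397.000.
Highest priority: Eskel.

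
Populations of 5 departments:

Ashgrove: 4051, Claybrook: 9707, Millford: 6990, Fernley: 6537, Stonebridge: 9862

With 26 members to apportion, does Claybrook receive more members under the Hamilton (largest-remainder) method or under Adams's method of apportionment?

Hamilton: Ashgrove 3, Claybrook 7, Millford 5, Fernley 4, Stonebridge 7.
Adams: Ashgrove 3, Claybrook 6, Millford 5, Fernley 5, Stonebridge 7.
Claybrook gets 7 under Hamilton and 6 under Adams.

Hamilton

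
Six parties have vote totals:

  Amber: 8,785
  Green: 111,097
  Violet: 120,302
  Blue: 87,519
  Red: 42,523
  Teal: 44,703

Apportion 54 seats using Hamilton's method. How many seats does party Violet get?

Total 414929; standard divisor 414929/54 ≈ 7683.87.
Standard quotas: Amber 1.1433, Green 14.4585, Violet 15.6564, Blue 11.3900, Red 5.5341, Teal 5.8178.
Lower quotas: Amber 1, Green 14, Violet 15, Blue 11, Red 5, Teal 5 (sum 51, leaving 3 seats).
Remainders in descending order: Teal 0.8178, Violet 0.6564, Red 0.5341, Green 0.4585, Blue 0.3900, Amber 0.1433.
Largest remainders: Teal, Violet, Red receive the extra seats.
Violet receives 16.

16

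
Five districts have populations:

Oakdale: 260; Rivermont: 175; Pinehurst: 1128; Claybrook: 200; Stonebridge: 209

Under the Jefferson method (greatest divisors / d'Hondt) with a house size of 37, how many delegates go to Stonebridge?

Standard divisor 1972/37 ≈ 53.297; standard quotas: Oakdale 4.878, Rivermont 3.283, Pinehurst 21.164, Claybrook 3.753, Stonebridge 3.921.
Rounding down gives 4, 3, 21, 3, 3 = 34 seats, so the divisor must be adjusted.
With modified divisor 51: modified quotas Oakdale 5.098, Rivermont 3.431, Pinehurst 22.118, Claybrook 3.922, Stonebridge 4.098.
Rounding down: Oakdale 5, Rivermont 3, Pinehurst 22, Claybrook 3, Stonebridge 4 (total 37).
Stonebridge receives 4.

4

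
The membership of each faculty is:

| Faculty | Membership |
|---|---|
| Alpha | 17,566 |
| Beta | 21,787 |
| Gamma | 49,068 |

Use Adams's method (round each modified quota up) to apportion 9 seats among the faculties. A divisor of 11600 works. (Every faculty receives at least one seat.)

With modified divisor 11600: modified quotas Alpha 1.514, Beta 1.878, Gamma 4.230.
Rounding up: Alpha 2, Beta 2, Gamma 5 (total 9).

Alpha 2; Beta 2; Gamma 5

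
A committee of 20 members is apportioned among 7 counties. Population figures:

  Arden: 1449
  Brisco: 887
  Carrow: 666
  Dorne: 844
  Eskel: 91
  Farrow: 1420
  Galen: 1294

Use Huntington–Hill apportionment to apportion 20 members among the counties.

With divisor 353: modified quotas Arden 4.105, Brisco 2.513, Carrow 1.887, Dorne 2.391, Eskel 0.258, Farrow 4.023, Galen 3.666.
Geometric-mean thresholds: Arden √(4·5)=4.472, Brisco √(2·3)=2.449, Carrow √(1·2)=1.414, Dorne √(2·3)=2.449, Eskel (min 1), Farrow √(4·5)=4.472, Galen √(3·4)=3.464.
Each quota rounded against its threshold gives Arden 4, Brisco 3, Carrow 2, Dorne 2, Eskel 1, Farrow 4, Galen 4 (total 20).

Arden=4, Brisco=3, Carrow=2, Dorne=2, Eskel=1, Farrow=4, Galen=4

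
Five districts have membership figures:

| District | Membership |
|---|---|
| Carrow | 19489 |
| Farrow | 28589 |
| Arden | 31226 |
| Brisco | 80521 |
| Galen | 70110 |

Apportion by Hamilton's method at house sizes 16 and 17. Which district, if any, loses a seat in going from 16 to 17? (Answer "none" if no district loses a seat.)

At 16 seats: Carrow 1, Farrow 2, Arden 2, Brisco 6, Galen 5.
At 17 seats: Carrow 2, Farrow 2, Arden 2, Brisco 6, Galen 5.
No district's allocation decreased.

none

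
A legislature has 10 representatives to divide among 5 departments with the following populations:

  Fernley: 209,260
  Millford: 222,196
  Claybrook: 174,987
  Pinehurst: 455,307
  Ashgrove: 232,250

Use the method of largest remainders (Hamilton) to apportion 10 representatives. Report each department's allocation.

Fernley=2; Millford=2; Claybrook=1; Pinehurst=3; Ashgrove=2

The standard divisor is 1294000/10 = 129400.
Standard quotas: Fernley 1.6172, Millford 1.7171, Claybrook 1.3523, Pinehurst 3.5186, Ashgrove 1.7948.
Lower quotas: Fernley 1, Millford 1, Claybrook 1, Pinehurst 3, Ashgrove 1 (sum 7, leaving 3 seats).
Remainders in descending order: Ashgrove 0.7948, Millford 0.7171, Fernley 0.6172, Pinehurst 0.5186, Claybrook 0.3523.
Largest remainders: Ashgrove, Millford, Fernley receive the extra seats.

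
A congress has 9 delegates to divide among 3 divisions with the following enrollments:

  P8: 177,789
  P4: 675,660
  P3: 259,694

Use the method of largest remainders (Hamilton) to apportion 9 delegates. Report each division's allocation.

Total 1113143; standard divisor 1113143/9 ≈ 123682.556.
Standard quotas: P8 1.4375, P4 5.4629, P3 2.0997.
Lower quotas: P8 1, P4 5, P3 2 (sum 8, leaving 1 seat).
Remainders in descending order: P4 0.4629, P8 0.4375, P3 0.0997.
Largest remainder: P4 receives the extra seat.

P8=1, P4=6, P3=2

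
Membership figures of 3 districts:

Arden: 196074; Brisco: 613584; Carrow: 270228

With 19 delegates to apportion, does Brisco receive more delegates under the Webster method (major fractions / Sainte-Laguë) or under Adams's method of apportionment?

Webster

Webster: Arden 3, Brisco 11, Carrow 5.
Adams: Arden 4, Brisco 10, Carrow 5.
Brisco gets 11 under Webster and 10 under Adams.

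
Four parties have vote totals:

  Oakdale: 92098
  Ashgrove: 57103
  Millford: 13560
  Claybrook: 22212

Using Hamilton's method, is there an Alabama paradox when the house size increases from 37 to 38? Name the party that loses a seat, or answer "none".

At 37 seats: Oakdale 18, Ashgrove 11, Millford 3, Claybrook 5.
At 38 seats: Oakdale 19, Ashgrove 12, Millford 3, Claybrook 4.
Claybrook drops from 5 to 4.

Claybrook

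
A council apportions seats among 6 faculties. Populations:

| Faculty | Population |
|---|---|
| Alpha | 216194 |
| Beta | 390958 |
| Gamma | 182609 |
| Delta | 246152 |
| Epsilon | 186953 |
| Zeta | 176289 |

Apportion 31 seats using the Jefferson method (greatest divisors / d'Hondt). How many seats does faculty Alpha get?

Standard divisor 1399155/31 ≈ 45134.032; standard quotas: Alpha 4.790, Beta 8.662, Gamma 4.046, Delta 5.454, Epsilon 4.142, Zeta 3.906.
Rounding down gives 4, 8, 4, 5, 4, 3 = 28 seats, so the divisor must be adjusted.
With modified divisor 42100: modified quotas Alpha 5.135, Beta 9.286, Gamma 4.338, Delta 5.847, Epsilon 4.441, Zeta 4.187.
Rounding down: Alpha 5, Beta 9, Gamma 4, Delta 5, Epsilon 4, Zeta 4 (total 31).
Alpha receives 5.

5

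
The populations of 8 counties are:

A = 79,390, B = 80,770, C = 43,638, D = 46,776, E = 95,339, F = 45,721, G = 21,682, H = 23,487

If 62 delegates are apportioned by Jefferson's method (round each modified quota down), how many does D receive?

Standard divisor 436803/62 ≈ 7045.21; standard quotas: A 11.269, B 11.465, C 6.194, D 6.639, E 13.532, F 6.490, G 3.078, H 3.334.
Rounding down gives 11, 11, 6, 6, 13, 6, 3, 3 = 59 seats, so the divisor must be adjusted.
With modified divisor 6650: modified quotas A 11.938, B 12.146, C 6.562, D 7.034, E 14.337, F 6.875, G 3.260, H 3.532.
Rounding down: A 11, B 12, C 6, D 7, E 14, F 6, G 3, H 3 (total 62).
D receives 7.

7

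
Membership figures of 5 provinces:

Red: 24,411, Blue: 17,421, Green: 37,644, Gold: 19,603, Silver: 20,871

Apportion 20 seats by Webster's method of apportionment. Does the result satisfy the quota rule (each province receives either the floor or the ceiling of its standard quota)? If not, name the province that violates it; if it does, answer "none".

Standard quotas: Red 4.070, Blue 2.905, Green 6.277, Gold 3.269, Silver 3.480.
Webster allocation: Red 4, Blue 3, Green 6, Gold 3, Silver 4.
Every allocation lies between the lower and upper quota.

none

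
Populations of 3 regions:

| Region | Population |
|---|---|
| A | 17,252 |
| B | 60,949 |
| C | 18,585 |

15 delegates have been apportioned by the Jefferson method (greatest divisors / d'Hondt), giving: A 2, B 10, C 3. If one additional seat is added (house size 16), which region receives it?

Priority for the next seat is population ÷ (current seats + 1).
Priorities: A 5750.667, B 5540.818, C 4646.250.
Highest priority: A.

A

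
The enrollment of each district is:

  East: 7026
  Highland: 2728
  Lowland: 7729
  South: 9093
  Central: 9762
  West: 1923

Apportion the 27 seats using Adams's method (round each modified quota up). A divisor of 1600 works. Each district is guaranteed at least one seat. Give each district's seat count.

East 5, Highland 2, Lowland 5, South 6, Central 7, West 2

With modified divisor 1600: modified quotas East 4.391, Highland 1.705, Lowland 4.831, South 5.683, Central 6.101, West 1.202.
Rounding up: East 5, Highland 2, Lowland 5, South 6, Central 7, West 2 (total 27).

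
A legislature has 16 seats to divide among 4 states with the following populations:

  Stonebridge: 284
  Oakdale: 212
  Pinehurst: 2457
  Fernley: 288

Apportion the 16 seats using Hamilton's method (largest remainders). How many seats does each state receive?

Stonebridge: 1, Oakdale: 1, Pinehurst: 12, Fernley: 2

Total 3241; standard divisor 3241/16 ≈ 202.562.
Standard quotas: Stonebridge 1.402, Oakdale 1.047, Pinehurst 12.130, Fernley 1.422.
Lower quotas: Stonebridge 1, Oakdale 1, Pinehurst 12, Fernley 1 (sum 15, leaving 1 seat).
Remainders in descending order: Fernley 0.422, Stonebridge 0.402, Pinehurst 0.130, Oakdale 0.047.
Largest remainder: Fernley receives the extra seat.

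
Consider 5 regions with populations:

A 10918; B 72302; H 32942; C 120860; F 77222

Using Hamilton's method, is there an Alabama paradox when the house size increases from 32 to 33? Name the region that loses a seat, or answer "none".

At 32 seats: A 1, B 8, H 3, C 12, F 8.
At 33 seats: A 1, B 8, H 3, C 13, F 8.
No region's allocation decreased.

none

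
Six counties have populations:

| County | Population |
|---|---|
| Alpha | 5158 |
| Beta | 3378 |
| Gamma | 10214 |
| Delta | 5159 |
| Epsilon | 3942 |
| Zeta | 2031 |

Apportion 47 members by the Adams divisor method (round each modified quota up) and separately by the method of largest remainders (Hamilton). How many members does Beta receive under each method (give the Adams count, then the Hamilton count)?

5 and 6

Adams: Alpha 8, Beta 5, Gamma 16, Delta 8, Epsilon 6, Zeta 4.
Hamilton: Alpha 8, Beta 6, Gamma 16, Delta 8, Epsilon 6, Zeta 3.
Beta gets 5 under Adams and 6 under Hamilton.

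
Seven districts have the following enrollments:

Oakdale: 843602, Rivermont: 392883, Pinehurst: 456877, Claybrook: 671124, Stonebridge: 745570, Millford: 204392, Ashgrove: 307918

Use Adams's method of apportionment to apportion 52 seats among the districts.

Standard divisor 3622366/52 ≈ 69660.885; standard quotas: Oakdale 12.110, Rivermont 5.640, Pinehurst 6.559, Claybrook 9.634, Stonebridge 10.703, Millford 2.934, Ashgrove 4.420.
Rounding up gives 13, 6, 7, 10, 11, 3, 5 = 55 seats, so the divisor must be adjusted.
With modified divisor 75400: modified quotas Oakdale 11.188, Rivermont 5.211, Pinehurst 6.059, Claybrook 8.901, Stonebridge 9.888, Millford 2.711, Ashgrove 4.084.
Rounding up: Oakdale 12, Rivermont 6, Pinehurst 7, Claybrook 9, Stonebridge 10, Millford 3, Ashgrove 5 (total 52).

Oakdale: 12, Rivermont: 6, Pinehurst: 7, Claybrook: 9, Stonebridge: 10, Millford: 3, Ashgrove: 5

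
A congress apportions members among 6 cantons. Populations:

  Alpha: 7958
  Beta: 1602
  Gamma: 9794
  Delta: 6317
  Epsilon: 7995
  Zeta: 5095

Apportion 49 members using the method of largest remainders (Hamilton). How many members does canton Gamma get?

The standard divisor is 38761/49 ≈ 791.041.
Standard quotas: Alpha 10.0602, Beta 2.0252, Gamma 12.3812, Delta 7.9857, Epsilon 10.1069, Zeta 6.4409.
Lower quotas: Alpha 10, Beta 2, Gamma 12, Delta 7, Epsilon 10, Zeta 6 (sum 47, leaving 2 seats).
Remainders in descending order: Delta 0.9857, Zeta 0.4409, Gamma 0.3812, Epsilon 0.1069, Alpha 0.0602, Beta 0.0252.
The surplus seats go to Delta, Zeta.
Gamma receives 12.

12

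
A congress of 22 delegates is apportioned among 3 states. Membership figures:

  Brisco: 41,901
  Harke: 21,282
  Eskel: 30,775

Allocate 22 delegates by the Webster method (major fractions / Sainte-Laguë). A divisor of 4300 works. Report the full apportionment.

With modified divisor 4300: modified quotas Brisco 9.744, Harke 4.949, Eskel 7.157.
Rounding to the nearest integer: Brisco 10, Harke 5, Eskel 7 (total 22).

Brisco 10, Harke 5, Eskel 7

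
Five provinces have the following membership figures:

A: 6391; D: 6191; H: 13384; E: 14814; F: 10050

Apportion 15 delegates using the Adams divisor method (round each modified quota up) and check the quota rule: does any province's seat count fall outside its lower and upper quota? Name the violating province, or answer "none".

Standard quotas: A 1.886, D 1.827, H 3.950, E 4.372, F 2.966.
Adams allocation: A 2, D 2, H 4, E 4, F 3.
Every allocation lies between the lower and upper quota.

none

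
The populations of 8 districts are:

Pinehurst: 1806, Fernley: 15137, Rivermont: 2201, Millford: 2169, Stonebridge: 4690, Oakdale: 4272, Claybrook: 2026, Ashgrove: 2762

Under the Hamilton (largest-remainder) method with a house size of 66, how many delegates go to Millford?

Total 35063; standard divisor 35063/66 ≈ 531.258.
Standard quotas: Pinehurst 3.3995, Fernley 28.4928, Rivermont 4.1430, Millford 4.0828, Stonebridge 8.8281, Oakdale 8.0413, Claybrook 3.8136, Ashgrove 5.1990.
Lower quotas: Pinehurst 3, Fernley 28, Rivermont 4, Millford 4, Stonebridge 8, Oakdale 8, Claybrook 3, Ashgrove 5 (sum 63, leaving 3 seats).
Remainders in descending order: Stonebridge 0.8281, Claybrook 0.8136, Fernley 0.4928, Pinehurst 0.3995, Ashgrove 0.1990, Rivermont 0.1430, Millford 0.0828, Oakdale 0.0413.
Largest remainders: Stonebridge, Claybrook, Fernley receive the extra seats.
Millford receives 4.

4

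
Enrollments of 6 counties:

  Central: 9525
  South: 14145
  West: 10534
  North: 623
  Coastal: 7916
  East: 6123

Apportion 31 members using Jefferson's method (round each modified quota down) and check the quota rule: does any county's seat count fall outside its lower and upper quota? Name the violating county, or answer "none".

none

Standard quotas: Central 6.043, South 8.973, West 6.683, North 0.395, Coastal 5.022, East 3.884.
Jefferson allocation: Central 6, South 9, West 7, North 0, Coastal 5, East 4.
Every allocation lies between the lower and upper quota.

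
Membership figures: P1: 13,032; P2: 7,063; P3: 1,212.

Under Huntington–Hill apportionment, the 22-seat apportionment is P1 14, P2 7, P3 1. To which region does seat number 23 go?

P2

Priority for the next seat is population ÷ (√(s·(s+1))).
Priorities: P1 899.293, P2 943.833, P3 857.013.
Highest priority: P2.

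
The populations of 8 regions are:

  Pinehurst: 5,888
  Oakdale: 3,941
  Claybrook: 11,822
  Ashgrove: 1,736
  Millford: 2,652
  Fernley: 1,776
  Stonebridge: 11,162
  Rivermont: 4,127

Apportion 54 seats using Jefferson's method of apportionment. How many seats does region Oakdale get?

5

Standard divisor 43104/54 ≈ 798.222; standard quotas: Pinehurst 7.376, Oakdale 4.937, Claybrook 14.810, Ashgrove 2.175, Millford 3.322, Fernley 2.225, Stonebridge 13.984, Rivermont 5.170.
Rounding down gives 7, 4, 14, 2, 3, 2, 13, 5 = 50 seats, so the divisor must be adjusted.
With modified divisor 740: modified quotas Pinehurst 7.957, Oakdale 5.326, Claybrook 15.976, Ashgrove 2.346, Millford 3.584, Fernley 2.400, Stonebridge 15.084, Rivermont 5.577.
Rounding down: Pinehurst 7, Oakdale 5, Claybrook 15, Ashgrove 2, Millford 3, Fernley 2, Stonebridge 15, Rivermont 5 (total 54).
Oakdale receives 5.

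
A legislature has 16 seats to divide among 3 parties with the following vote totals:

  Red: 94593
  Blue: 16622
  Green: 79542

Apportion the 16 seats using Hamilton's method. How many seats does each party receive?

Red 8, Blue 1, Green 7

The standard divisor is 190757/16 ≈ 11922.312.
Standard quotas: Red 7.9341, Blue 1.3942, Green 6.6717.
Lower quotas: Red 7, Blue 1, Green 6 (sum 14, leaving 2 seats).
Remainders in descending order: Red 0.9341, Green 0.6717, Blue 0.3942.
Largest remainders: Red, Green receive the extra seats.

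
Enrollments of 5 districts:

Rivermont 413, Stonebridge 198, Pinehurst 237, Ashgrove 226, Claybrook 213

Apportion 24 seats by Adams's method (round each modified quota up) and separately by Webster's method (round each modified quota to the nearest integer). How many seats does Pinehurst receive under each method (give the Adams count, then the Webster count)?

Adams: Rivermont 7, Stonebridge 4, Pinehurst 5, Ashgrove 4, Claybrook 4.
Webster: Rivermont 8, Stonebridge 4, Pinehurst 4, Ashgrove 4, Claybrook 4.
Pinehurst gets 5 under Adams and 4 under Webster.

5 and 4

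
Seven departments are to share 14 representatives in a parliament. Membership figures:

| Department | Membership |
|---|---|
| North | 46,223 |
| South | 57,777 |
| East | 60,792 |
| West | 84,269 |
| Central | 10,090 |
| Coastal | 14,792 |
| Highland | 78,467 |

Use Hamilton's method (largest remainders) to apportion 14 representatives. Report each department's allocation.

Standard divisor: 352410 ÷ 14 ≈ 25172.143.
Standard quotas: North 1.8363, South 2.2953, East 2.4151, West 3.3477, Central 0.4008, Coastal 0.5876, Highland 3.1172.
Lower quotas: North 1, South 2, East 2, West 3, Central 0, Coastal 0, Highland 3 (sum 11, leaving 3 seats).
Remainders in descending order: North 0.8363, Coastal 0.5876, East 0.4151, Central 0.4008, West 0.3477, South 0.2953, Highland 0.1172.
Largest remainders: North, Coastal, East receive the extra seats.

North=2; South=2; East=3; West=3; Central=0; Coastal=1; Highland=3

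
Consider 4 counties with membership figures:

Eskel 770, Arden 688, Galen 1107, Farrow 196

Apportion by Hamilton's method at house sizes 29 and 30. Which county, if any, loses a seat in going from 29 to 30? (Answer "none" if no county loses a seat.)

At 29 seats: Eskel 8, Arden 7, Galen 12, Farrow 2.
At 30 seats: Eskel 8, Arden 8, Galen 12, Farrow 2.
No county's allocation decreased.

none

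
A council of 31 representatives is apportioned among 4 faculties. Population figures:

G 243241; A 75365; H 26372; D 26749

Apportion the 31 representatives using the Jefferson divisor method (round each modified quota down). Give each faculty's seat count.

G 21; A 6; H 2; D 2

Standard divisor 371727/31 ≈ 11991.194; standard quotas: G 20.285, A 6.285, H 2.199, D 2.231.
Rounding down gives 20, 6, 2, 2 = 30 seats, so the divisor must be adjusted.
With modified divisor 11300: modified quotas G 21.526, A 6.669, H 2.334, D 2.367.
Rounding down: G 21, A 6, H 2, D 2 (total 31).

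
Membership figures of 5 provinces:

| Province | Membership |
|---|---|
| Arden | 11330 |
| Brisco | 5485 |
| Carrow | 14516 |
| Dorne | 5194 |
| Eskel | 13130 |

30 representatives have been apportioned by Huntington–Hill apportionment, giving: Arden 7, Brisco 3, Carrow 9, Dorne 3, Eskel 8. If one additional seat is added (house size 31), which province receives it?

Priority for the next seat is population ÷ (√(s·(s+1))).
Priorities: Arden 1514.035, Brisco 1583.383, Carrow 1530.121, Dorne 1499.379, Eskel 1547.385.
Highest priority: Brisco.

Brisco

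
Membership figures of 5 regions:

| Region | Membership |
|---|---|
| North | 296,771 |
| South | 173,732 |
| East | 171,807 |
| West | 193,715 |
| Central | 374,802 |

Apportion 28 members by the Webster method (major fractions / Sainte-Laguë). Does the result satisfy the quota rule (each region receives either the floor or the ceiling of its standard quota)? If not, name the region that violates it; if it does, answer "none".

none

Standard quotas: North 6.863, South 4.017, East 3.973, West 4.480, Central 8.667.
Webster allocation: North 7, South 4, East 4, West 4, Central 9.
Every allocation lies between the lower and upper quota.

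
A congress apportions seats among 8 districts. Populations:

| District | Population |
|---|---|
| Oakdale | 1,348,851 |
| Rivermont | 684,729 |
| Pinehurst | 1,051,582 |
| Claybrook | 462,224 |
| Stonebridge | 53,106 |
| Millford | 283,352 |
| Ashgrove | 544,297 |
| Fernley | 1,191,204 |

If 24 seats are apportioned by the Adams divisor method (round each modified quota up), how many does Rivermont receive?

3

Standard divisor 5619345/24 ≈ 234139.375; standard quotas: Oakdale 5.761, Rivermont 2.924, Pinehurst 4.491, Claybrook 1.974, Stonebridge 0.227, Millford 1.210, Ashgrove 2.325, Fernley 5.088.
Rounding up gives 6, 3, 5, 2, 1, 2, 3, 6 = 28 seats, so the divisor must be adjusted.
With modified divisor 277750: modified quotas Oakdale 4.856, Rivermont 2.465, Pinehurst 3.786, Claybrook 1.664, Stonebridge 0.191, Millford 1.020, Ashgrove 1.960, Fernley 4.289.
Rounding up: Oakdale 5, Rivermont 3, Pinehurst 4, Claybrook 2, Stonebridge 1, Millford 2, Ashgrove 2, Fernley 5 (total 24).
Rivermont receives 3.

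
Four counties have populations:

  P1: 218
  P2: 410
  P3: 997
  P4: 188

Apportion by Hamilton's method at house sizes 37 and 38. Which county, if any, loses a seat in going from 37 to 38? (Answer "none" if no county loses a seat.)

At 37 seats: P1 5, P2 8, P3 20, P4 4.
At 38 seats: P1 4, P2 9, P3 21, P4 4.
P1 drops from 5 to 4.

P1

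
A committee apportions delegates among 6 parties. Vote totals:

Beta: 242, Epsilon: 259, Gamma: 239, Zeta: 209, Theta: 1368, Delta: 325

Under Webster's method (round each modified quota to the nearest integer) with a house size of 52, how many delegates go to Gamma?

5

Standard divisor 2642/52 ≈ 50.808; standard quotas: Beta 4.763, Epsilon 5.098, Gamma 4.704, Zeta 4.114, Theta 26.925, Delta 6.397.
Rounding to the nearest integer gives Beta 5, Epsilon 5, Gamma 5, Zeta 4, Theta 27, Delta 6 — total 52, matching the house size, so no adjustment is needed.
Gamma receives 5.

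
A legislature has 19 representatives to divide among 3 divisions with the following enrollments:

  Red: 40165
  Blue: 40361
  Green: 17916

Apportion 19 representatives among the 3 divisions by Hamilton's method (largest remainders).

The standard divisor is 98442/19 ≈ 5181.158.
Standard quotas: Red 7.7521, Blue 7.7900, Green 3.4579.
Lower quotas: Red 7, Blue 7, Green 3 (sum 17, leaving 2 seats).
Remainders in descending order: Blue 0.7900, Red 0.7521, Green 0.4579.
Largest remainders: Blue, Red receive the extra seats.

Red 8; Blue 8; Green 3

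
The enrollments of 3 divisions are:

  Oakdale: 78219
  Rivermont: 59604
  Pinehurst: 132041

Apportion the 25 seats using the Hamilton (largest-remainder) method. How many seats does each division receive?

Standard divisor: 269864 ÷ 25 ≈ 10794.56.
Standard quotas: Oakdale 7.2461, Rivermont 5.5217, Pinehurst 12.2322.
Lower quotas: Oakdale 7, Rivermont 5, Pinehurst 12 (sum 24, leaving 1 seat).
Remainders in descending order: Rivermont 0.5217, Oakdale 0.2461, Pinehurst 0.2322.
The surplus seat goes to Rivermont.

Oakdale 7, Rivermont 6, Pinehurst 12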